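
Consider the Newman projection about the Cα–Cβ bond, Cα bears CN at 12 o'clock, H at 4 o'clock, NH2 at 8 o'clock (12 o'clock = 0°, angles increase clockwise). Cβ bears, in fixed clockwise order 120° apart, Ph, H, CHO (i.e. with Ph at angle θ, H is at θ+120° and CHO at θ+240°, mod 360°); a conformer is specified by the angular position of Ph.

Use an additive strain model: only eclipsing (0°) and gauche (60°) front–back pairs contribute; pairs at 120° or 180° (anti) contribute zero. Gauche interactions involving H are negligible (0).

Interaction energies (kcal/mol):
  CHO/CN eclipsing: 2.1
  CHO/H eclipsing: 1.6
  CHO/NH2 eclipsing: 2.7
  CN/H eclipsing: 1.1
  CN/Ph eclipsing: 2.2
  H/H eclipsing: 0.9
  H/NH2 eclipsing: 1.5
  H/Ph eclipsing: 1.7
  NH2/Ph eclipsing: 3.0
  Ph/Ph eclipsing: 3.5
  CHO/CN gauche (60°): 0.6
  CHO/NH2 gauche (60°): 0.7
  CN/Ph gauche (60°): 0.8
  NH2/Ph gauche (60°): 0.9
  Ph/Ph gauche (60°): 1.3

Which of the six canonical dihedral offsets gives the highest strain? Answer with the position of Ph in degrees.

0°

Ph at 0° is eclipsed. CN at 0° is eclipsed with Ph at 0° (2.2); H at 120° is eclipsed with H at 120° (0.9); NH2 at 240° is eclipsed with CHO at 240° (2.7). Total 5.8 kcal/mol.
Ph at 60° is staggered. CN at 0° is gauche with Ph at 60° (0.8); CN at 0° is gauche with CHO at 300° (0.6); NH2 at 240° is gauche with CHO at 300° (0.7). Total 2.1 kcal/mol.
Ph at 120° is eclipsed. CN at 0° is eclipsed with CHO at 0° (2.1); H at 120° is eclipsed with Ph at 120° (1.7); NH2 at 240° is eclipsed with H at 240° (1.5). Total 5.3 kcal/mol.
Ph at 180° is staggered. CN at 0° is gauche with CHO at 60° (0.6); NH2 at 240° is gauche with Ph at 180° (0.9). Total 1.5 kcal/mol.
Ph at 240° is eclipsed. CN at 0° is eclipsed with H at 0° (1.1); H at 120° is eclipsed with CHO at 120° (1.6); NH2 at 240° is eclipsed with Ph at 240° (3.0). Total 5.7 kcal/mol.
Ph at 300° is staggered. CN at 0° is gauche with Ph at 300° (0.8); NH2 at 240° is gauche with Ph at 300° (0.9); NH2 at 240° is gauche with CHO at 180° (0.7). Total 2.4 kcal/mol.
The maximum (5.8 kcal/mol) occurs with Ph at 0°.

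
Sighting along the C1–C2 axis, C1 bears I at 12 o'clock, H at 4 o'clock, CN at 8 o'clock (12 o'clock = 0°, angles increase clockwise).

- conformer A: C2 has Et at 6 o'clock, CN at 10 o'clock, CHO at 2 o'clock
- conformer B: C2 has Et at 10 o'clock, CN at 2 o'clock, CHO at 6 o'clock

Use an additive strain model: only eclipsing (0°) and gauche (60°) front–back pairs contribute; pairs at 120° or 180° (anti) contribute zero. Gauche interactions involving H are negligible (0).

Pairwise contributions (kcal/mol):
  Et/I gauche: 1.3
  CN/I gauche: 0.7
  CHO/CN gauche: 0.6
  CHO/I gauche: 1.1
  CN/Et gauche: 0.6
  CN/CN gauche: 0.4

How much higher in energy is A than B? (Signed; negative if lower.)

A (staggered): I(0°)/CN(300°) gauche 0.7; I(0°)/CHO(60°) gauche 1.1; CN(240°)/Et(180°) gauche 0.6; CN(240°)/CN(300°) gauche 0.4 → 2.8 kcal/mol.
B (staggered): I(0°)/Et(300°) gauche 1.3; I(0°)/CN(60°) gauche 0.7; CN(240°)/Et(300°) gauche 0.6; CN(240°)/CHO(180°) gauche 0.6 → 3.2 kcal/mol.
E(A) − E(B) = 2.8 − 3.2 = -0.4 kcal/mol.

-0.4 kcal/mol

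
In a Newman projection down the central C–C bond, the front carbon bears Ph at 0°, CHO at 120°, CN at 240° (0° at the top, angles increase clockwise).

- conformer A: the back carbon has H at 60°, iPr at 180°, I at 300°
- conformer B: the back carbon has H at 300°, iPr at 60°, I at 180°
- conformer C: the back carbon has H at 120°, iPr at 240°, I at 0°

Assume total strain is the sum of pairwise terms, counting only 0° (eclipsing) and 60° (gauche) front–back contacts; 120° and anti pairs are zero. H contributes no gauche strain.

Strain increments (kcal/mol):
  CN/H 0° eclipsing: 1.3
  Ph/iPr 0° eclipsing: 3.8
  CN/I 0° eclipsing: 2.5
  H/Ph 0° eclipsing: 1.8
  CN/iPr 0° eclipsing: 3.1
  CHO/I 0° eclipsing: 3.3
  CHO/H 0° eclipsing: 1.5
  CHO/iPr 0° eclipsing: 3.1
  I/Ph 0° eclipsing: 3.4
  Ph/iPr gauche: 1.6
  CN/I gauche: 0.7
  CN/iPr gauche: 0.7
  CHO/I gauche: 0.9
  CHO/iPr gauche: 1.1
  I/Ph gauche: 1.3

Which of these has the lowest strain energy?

A

A (staggered): Ph–I gauche, CHO–iPr gauche, CN–iPr gauche, CN–I gauche; 1.3 + 1.1 + 0.7 + 0.7 = 3.8 kcal/mol.
B (staggered): Ph–iPr gauche, CHO–iPr gauche, CHO–I gauche, CN–I gauche; 1.6 + 1.1 + 0.9 + 0.7 = 4.3 kcal/mol.
C (eclipsed): Ph–I eclipsed, CHO–H eclipsed, CN–iPr eclipsed; 3.4 + 1.5 + 3.1 = 8.0 kcal/mol.
A has the lowest total (3.8 kcal/mol).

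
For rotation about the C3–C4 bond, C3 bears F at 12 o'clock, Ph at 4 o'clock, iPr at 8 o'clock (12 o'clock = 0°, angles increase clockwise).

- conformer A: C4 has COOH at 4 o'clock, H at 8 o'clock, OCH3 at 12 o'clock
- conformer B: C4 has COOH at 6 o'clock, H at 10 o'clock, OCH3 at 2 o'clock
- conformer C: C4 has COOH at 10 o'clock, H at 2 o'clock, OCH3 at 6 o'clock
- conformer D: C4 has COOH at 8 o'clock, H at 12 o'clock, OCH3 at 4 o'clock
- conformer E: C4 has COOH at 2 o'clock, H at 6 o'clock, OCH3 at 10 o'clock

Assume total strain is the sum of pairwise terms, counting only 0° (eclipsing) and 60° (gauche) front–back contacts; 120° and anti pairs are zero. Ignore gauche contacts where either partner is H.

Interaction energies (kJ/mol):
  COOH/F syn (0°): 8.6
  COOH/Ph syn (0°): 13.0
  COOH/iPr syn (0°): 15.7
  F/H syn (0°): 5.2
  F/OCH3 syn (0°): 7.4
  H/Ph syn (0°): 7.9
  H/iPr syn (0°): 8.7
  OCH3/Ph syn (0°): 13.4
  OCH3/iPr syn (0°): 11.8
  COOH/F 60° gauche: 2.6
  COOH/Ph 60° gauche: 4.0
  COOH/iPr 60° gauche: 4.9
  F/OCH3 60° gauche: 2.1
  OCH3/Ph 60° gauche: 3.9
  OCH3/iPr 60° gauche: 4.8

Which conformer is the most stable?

A (eclipsed): F(0°)/OCH3(0°) eclipsed 7.4; Ph(120°)/COOH(120°) eclipsed 13.0; iPr(240°)/H(240°) eclipsed 8.7 → 29.1 kJ/mol.
B (staggered): F(0°)/OCH3(60°) gauche 2.1; Ph(120°)/COOH(180°) gauche 4.0; Ph(120°)/OCH3(60°) gauche 3.9; iPr(240°)/COOH(180°) gauche 4.9 → 14.9 kJ/mol.
C (staggered): F(0°)/COOH(300°) gauche 2.6; Ph(120°)/OCH3(180°) gauche 3.9; iPr(240°)/COOH(300°) gauche 4.9; iPr(240°)/OCH3(180°) gauche 4.8 → 16.2 kJ/mol.
D (eclipsed): F(0°)/H(0°) eclipsed 5.2; Ph(120°)/OCH3(120°) eclipsed 13.4; iPr(240°)/COOH(240°) eclipsed 15.7 → 34.3 kJ/mol.
E (staggered): F(0°)/COOH(60°) gauche 2.6; F(0°)/OCH3(300°) gauche 2.1; Ph(120°)/COOH(60°) gauche 4.0; iPr(240°)/OCH3(300°) gauche 4.8 → 13.5 kJ/mol.
E has the lowest total (13.5 kJ/mol).

E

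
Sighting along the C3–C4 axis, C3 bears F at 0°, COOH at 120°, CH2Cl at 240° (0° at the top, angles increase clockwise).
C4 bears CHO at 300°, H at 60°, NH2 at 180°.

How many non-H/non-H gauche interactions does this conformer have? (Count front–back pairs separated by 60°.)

Non-H gauche pairs: F(0°)/CHO(300°); COOH(120°)/NH2(180°); CH2Cl(240°)/CHO(300°); CH2Cl(240°)/NH2(180°) — 4 interactions.

4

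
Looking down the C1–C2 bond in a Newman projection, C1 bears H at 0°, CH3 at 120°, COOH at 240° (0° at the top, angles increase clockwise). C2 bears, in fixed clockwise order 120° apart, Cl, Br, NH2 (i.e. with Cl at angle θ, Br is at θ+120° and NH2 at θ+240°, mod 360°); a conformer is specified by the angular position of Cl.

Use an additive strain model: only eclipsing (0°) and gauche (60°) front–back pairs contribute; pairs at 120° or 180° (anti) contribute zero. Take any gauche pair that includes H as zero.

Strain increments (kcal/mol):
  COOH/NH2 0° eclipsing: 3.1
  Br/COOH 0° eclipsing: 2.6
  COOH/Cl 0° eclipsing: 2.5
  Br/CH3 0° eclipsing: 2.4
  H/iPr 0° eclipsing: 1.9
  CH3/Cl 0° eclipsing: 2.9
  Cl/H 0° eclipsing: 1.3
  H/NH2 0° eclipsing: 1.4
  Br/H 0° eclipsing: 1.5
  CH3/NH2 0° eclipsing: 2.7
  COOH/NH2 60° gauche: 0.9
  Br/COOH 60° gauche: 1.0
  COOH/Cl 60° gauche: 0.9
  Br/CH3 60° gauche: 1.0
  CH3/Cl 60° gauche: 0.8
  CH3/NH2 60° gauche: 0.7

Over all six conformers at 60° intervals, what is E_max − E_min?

3.5 kcal/mol

Cl at 0° (eclipsed): H(0°)/Cl(0°) eclipsed 1.3; CH3(120°)/Br(120°) eclipsed 2.4; COOH(240°)/NH2(240°) eclipsed 3.1 → 6.8 kcal/mol.
Cl at 60° (staggered): CH3(120°)/Cl(60°) gauche 0.8; CH3(120°)/Br(180°) gauche 1.0; COOH(240°)/Br(180°) gauche 1.0; COOH(240°)/NH2(300°) gauche 0.9 → 3.7 kcal/mol.
Cl at 120° (eclipsed): H(0°)/NH2(0°) eclipsed 1.4; CH3(120°)/Cl(120°) eclipsed 2.9; COOH(240°)/Br(240°) eclipsed 2.6 → 6.9 kcal/mol.
Cl at 180° (staggered): CH3(120°)/Cl(180°) gauche 0.8; CH3(120°)/NH2(60°) gauche 0.7; COOH(240°)/Cl(180°) gauche 0.9; COOH(240°)/Br(300°) gauche 1.0 → 3.4 kcal/mol.
Cl at 240° (eclipsed): H(0°)/Br(0°) eclipsed 1.5; CH3(120°)/NH2(120°) eclipsed 2.7; COOH(240°)/Cl(240°) eclipsed 2.5 → 6.7 kcal/mol.
Cl at 300° (staggered): CH3(120°)/Br(60°) gauche 1.0; CH3(120°)/NH2(180°) gauche 0.7; COOH(240°)/Cl(300°) gauche 0.9; COOH(240°)/NH2(180°) gauche 0.9 → 3.5 kcal/mol.
Max at 120° (6.9 kcal/mol), min at 180° (3.4 kcal/mol); barrier = 3.5 kcal/mol.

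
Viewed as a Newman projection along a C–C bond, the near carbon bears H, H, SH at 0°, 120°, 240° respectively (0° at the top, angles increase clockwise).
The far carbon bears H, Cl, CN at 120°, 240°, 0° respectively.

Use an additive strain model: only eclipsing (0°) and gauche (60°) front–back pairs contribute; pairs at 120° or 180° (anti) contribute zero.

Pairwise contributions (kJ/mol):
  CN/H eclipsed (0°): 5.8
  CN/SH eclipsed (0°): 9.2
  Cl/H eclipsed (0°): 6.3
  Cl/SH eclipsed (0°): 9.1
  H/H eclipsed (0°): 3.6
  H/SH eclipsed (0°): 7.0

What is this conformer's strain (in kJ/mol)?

This conformer (eclipsed): H–CN eclipsed, H–H eclipsed, SH–Cl eclipsed; 5.8 + 3.6 + 9.1 = 18.5 kJ/mol.

18.5 kJ/mol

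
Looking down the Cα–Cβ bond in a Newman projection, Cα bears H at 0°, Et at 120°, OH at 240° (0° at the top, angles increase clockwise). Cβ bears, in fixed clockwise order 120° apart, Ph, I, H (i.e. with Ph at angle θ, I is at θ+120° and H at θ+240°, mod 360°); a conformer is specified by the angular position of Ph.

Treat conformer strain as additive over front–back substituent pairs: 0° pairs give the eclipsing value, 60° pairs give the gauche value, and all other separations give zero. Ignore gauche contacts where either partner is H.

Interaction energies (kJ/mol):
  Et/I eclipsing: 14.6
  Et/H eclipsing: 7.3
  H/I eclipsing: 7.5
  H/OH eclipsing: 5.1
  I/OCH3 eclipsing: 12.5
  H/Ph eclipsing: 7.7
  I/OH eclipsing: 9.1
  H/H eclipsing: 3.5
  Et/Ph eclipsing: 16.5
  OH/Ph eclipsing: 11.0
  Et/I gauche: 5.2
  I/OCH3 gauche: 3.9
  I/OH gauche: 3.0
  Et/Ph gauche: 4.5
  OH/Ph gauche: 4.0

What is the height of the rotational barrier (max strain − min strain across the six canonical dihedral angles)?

19.9 kJ/mol

Ph at 0° (eclipsed): H–Ph eclipsed, Et–I eclipsed, OH–H eclipsed; 7.7 + 14.6 + 5.1 = 27.4 kJ/mol.
Ph at 60° (staggered): Et–Ph gauche, Et–I gauche, OH–I gauche; 4.5 + 5.2 + 3.0 = 12.7 kJ/mol.
Ph at 120° (eclipsed): H–H eclipsed, Et–Ph eclipsed, OH–I eclipsed; 3.5 + 16.5 + 9.1 = 29.1 kJ/mol.
Ph at 180° (staggered): Et–Ph gauche, OH–Ph gauche, OH–I gauche; 4.5 + 4.0 + 3.0 = 11.5 kJ/mol.
Ph at 240° (eclipsed): H–I eclipsed, Et–H eclipsed, OH–Ph eclipsed; 7.5 + 7.3 + 11.0 = 25.8 kJ/mol.
Ph at 300° (staggered): Et–I gauche, OH–Ph gauche; 5.2 + 4.0 = 9.2 kJ/mol.
Max at 120° (29.1 kJ/mol), min at 300° (9.2 kJ/mol); barrier = 19.9 kJ/mol.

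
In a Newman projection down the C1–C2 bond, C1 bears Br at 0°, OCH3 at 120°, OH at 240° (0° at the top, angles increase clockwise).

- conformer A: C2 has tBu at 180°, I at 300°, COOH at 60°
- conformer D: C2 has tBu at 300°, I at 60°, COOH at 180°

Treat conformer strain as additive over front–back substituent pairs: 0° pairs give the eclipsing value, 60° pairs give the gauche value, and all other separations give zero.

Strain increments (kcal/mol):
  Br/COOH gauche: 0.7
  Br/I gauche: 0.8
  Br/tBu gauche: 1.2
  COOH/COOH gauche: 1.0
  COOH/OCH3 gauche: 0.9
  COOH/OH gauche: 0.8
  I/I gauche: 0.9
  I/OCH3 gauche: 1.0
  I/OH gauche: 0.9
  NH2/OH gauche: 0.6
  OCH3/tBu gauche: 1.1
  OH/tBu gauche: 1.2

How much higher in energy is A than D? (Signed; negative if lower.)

A is staggered. Br at 0° is gauche with I at 300° (0.8); Br at 0° is gauche with COOH at 60° (0.7); OCH3 at 120° is gauche with tBu at 180° (1.1); OCH3 at 120° is gauche with COOH at 60° (0.9); OH at 240° is gauche with tBu at 180° (1.2); OH at 240° is gauche with I at 300° (0.9). Total 5.6 kcal/mol.
D is staggered. Br at 0° is gauche with tBu at 300° (1.2); Br at 0° is gauche with I at 60° (0.8); OCH3 at 120° is gauche with I at 60° (1.0); OCH3 at 120° is gauche with COOH at 180° (0.9); OH at 240° is gauche with tBu at 300° (1.2); OH at 240° is gauche with COOH at 180° (0.8). Total 5.9 kcal/mol.
E(A) − E(D) = 5.6 − 5.9 = -0.3 kcal/mol.

-0.3 kcal/mol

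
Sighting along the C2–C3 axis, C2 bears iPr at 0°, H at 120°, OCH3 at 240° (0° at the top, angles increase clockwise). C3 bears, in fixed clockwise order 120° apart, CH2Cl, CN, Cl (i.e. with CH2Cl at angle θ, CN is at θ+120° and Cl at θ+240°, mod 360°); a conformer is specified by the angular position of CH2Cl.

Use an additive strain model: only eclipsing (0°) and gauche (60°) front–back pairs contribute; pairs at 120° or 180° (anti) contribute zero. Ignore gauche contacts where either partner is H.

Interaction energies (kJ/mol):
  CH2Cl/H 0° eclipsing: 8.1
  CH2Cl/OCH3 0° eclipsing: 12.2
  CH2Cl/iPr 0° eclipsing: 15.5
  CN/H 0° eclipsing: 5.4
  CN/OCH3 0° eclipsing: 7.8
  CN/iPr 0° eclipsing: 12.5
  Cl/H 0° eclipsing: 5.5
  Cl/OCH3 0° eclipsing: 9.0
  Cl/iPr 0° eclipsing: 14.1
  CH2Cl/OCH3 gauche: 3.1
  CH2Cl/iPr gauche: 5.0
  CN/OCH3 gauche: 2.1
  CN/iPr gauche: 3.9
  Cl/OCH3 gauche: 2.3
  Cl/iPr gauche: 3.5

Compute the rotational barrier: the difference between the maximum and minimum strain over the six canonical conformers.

CH2Cl at 0° (eclipsed): iPr–CH2Cl eclipsed, H–CN eclipsed, OCH3–Cl eclipsed; 15.5 + 5.4 + 9.0 = 29.9 kJ/mol.
CH2Cl at 60° (staggered): iPr–CH2Cl gauche, iPr–Cl gauche, OCH3–CN gauche, OCH3–Cl gauche; 5.0 + 3.5 + 2.1 + 2.3 = 12.9 kJ/mol.
CH2Cl at 120° (eclipsed): iPr–Cl eclipsed, H–CH2Cl eclipsed, OCH3–CN eclipsed; 14.1 + 8.1 + 7.8 = 30.0 kJ/mol.
CH2Cl at 180° (staggered): iPr–CN gauche, iPr–Cl gauche, OCH3–CH2Cl gauche, OCH3–CN gauche; 3.9 + 3.5 + 3.1 + 2.1 = 12.6 kJ/mol.
CH2Cl at 240° (eclipsed): iPr–CN eclipsed, H–Cl eclipsed, OCH3–CH2Cl eclipsed; 12.5 + 5.5 + 12.2 = 30.2 kJ/mol.
CH2Cl at 300° (staggered): iPr–CH2Cl gauche, iPr–CN gauche, OCH3–CH2Cl gauche, OCH3–Cl gauche; 5.0 + 3.9 + 3.1 + 2.3 = 14.3 kJ/mol.
Max at 240° (30.2 kJ/mol), min at 180° (12.6 kJ/mol); barrier = 17.6 kJ/mol.

17.6 kJ/mol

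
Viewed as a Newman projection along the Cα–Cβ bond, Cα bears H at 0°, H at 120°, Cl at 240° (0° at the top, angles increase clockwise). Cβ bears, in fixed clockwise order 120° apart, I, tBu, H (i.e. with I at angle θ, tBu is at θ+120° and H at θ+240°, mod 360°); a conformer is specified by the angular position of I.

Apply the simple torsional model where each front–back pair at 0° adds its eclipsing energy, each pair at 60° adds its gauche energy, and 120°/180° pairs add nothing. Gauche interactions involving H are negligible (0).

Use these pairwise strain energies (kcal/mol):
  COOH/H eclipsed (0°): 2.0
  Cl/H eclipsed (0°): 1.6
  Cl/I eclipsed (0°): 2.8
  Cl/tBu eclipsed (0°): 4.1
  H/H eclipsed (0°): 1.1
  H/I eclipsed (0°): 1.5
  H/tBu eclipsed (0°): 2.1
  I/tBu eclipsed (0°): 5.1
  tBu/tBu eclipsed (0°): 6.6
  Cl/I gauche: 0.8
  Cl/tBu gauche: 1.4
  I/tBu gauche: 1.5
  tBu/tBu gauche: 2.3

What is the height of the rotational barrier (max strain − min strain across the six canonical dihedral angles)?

5.9 kcal/mol

I at 0° (eclipsed): H–I eclipsed, H–tBu eclipsed, Cl–H eclipsed; 1.5 + 2.1 + 1.6 = 5.2 kcal/mol.
I at 60° (staggered): Cl–tBu gauche; 1.4 = 1.4 kcal/mol.
I at 120° (eclipsed): H–H eclipsed, H–I eclipsed, Cl–tBu eclipsed; 1.1 + 1.5 + 4.1 = 6.7 kcal/mol.
I at 180° (staggered): Cl–I gauche, Cl–tBu gauche; 0.8 + 1.4 = 2.2 kcal/mol.
I at 240° (eclipsed): H–tBu eclipsed, H–H eclipsed, Cl–I eclipsed; 2.1 + 1.1 + 2.8 = 6.0 kcal/mol.
I at 300° (staggered): Cl–I gauche; 0.8 = 0.8 kcal/mol.
Max at 120° (6.7 kcal/mol), min at 300° (0.8 kcal/mol); barrier = 5.9 kcal/mol.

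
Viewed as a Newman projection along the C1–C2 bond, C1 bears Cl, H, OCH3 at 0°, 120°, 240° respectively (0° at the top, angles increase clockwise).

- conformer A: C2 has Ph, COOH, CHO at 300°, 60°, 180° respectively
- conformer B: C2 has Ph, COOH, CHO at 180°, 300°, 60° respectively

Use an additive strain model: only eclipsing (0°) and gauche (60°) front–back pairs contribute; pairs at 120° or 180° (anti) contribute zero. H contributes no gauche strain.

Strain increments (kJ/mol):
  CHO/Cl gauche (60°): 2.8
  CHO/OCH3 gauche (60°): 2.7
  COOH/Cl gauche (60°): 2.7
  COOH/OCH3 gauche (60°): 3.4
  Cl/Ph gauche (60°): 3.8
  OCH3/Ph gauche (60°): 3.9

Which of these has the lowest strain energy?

A (staggered): Cl(0°)/Ph(300°) gauche 3.8; Cl(0°)/COOH(60°) gauche 2.7; OCH3(240°)/Ph(300°) gauche 3.9; OCH3(240°)/CHO(180°) gauche 2.7 → 13.1 kJ/mol.
B (staggered): Cl(0°)/COOH(300°) gauche 2.7; Cl(0°)/CHO(60°) gauche 2.8; OCH3(240°)/Ph(180°) gauche 3.9; OCH3(240°)/COOH(300°) gauche 3.4 → 12.8 kJ/mol.
B has the lowest total (12.8 kJ/mol).

B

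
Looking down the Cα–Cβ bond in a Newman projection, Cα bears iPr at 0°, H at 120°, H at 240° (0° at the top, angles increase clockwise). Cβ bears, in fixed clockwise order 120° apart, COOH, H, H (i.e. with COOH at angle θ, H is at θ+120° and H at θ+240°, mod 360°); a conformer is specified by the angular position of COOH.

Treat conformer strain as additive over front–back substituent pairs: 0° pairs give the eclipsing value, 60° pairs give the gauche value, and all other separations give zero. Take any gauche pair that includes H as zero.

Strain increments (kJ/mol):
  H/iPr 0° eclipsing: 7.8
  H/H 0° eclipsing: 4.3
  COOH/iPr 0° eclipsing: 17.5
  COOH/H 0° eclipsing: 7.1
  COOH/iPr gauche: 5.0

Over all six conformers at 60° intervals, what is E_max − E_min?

26.1 kJ/mol

COOH at 0° (eclipsed): iPr–COOH eclipsed, H–H eclipsed, H–H eclipsed; 17.5 + 4.3 + 4.3 = 26.1 kJ/mol.
COOH at 60° (staggered): iPr–COOH gauche; 5.0 = 5.0 kJ/mol.
COOH at 120° (eclipsed): iPr–H eclipsed, H–COOH eclipsed, H–H eclipsed; 7.8 + 7.1 + 4.3 = 19.2 kJ/mol.
COOH at 180° (staggered): no non-H gauche contacts → 0.0 kJ/mol.
COOH at 240° (eclipsed): iPr–H eclipsed, H–H eclipsed, H–COOH eclipsed; 7.8 + 4.3 + 7.1 = 19.2 kJ/mol.
COOH at 300° (staggered): iPr–COOH gauche; 5.0 = 5.0 kJ/mol.
Max at 0° (26.1 kJ/mol), min at 180° (0.0 kJ/mol); barrier = 26.1 kJ/mol.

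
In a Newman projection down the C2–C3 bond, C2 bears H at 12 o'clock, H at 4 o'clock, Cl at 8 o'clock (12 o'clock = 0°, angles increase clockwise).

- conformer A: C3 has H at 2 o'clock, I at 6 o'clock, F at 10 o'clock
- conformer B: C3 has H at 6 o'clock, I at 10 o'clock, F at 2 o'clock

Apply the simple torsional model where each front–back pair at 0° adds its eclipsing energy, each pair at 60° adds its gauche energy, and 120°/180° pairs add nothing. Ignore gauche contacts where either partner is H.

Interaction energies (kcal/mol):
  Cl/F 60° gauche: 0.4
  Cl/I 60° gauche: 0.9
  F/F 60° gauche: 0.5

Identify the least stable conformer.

A

A is staggered. Cl at 240° is gauche with I at 180° (0.9); Cl at 240° is gauche with F at 300° (0.4). Total 1.3 kcal/mol.
B is staggered. Cl at 240° is gauche with I at 300° (0.9). Total 0.9 kcal/mol.
A has the highest total (1.3 kcal/mol).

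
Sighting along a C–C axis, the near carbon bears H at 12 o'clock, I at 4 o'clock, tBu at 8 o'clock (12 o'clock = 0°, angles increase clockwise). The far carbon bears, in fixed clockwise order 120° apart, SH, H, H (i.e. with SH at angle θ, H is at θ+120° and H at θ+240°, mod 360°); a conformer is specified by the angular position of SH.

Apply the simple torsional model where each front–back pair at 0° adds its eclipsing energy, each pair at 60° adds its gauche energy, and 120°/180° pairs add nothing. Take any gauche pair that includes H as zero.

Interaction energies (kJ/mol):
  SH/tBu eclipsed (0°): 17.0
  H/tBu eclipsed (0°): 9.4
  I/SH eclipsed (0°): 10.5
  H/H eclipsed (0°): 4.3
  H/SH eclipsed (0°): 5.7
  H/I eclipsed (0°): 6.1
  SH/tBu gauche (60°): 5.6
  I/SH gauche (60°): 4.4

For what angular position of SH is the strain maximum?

240°

SH at 0° (eclipsed): H(0°)/SH(0°) eclipsed 5.7; I(120°)/H(120°) eclipsed 6.1; tBu(240°)/H(240°) eclipsed 9.4 → 21.2 kJ/mol.
SH at 60° (staggered): I(120°)/SH(60°) gauche 4.4 → 4.4 kJ/mol.
SH at 120° (eclipsed): H(0°)/H(0°) eclipsed 4.3; I(120°)/SH(120°) eclipsed 10.5; tBu(240°)/H(240°) eclipsed 9.4 → 24.2 kJ/mol.
SH at 180° (staggered): I(120°)/SH(180°) gauche 4.4; tBu(240°)/SH(180°) gauche 5.6 → 10.0 kJ/mol.
SH at 240° (eclipsed): H(0°)/H(0°) eclipsed 4.3; I(120°)/H(120°) eclipsed 6.1; tBu(240°)/SH(240°) eclipsed 17.0 → 27.4 kJ/mol.
SH at 300° (staggered): tBu(240°)/SH(300°) gauche 5.6 → 5.6 kJ/mol.
The maximum (27.4 kJ/mol) occurs with SH at 240°.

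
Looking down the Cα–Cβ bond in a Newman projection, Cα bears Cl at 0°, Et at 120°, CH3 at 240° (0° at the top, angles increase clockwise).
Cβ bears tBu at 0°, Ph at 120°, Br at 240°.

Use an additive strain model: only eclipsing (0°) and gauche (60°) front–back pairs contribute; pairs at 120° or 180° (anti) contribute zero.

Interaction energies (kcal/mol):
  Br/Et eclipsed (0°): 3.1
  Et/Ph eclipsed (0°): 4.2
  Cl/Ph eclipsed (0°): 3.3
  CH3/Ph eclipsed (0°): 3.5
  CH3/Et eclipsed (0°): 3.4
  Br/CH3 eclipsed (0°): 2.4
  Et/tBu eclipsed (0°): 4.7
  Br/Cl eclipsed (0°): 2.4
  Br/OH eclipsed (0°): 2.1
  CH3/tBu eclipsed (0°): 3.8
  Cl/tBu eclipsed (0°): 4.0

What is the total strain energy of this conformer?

10.6 kcal/mol

This conformer is eclipsed. Cl at 0° is eclipsed with tBu at 0° (4.0); Et at 120° is eclipsed with Ph at 120° (4.2); CH3 at 240° is eclipsed with Br at 240° (2.4). Total 10.6 kcal/mol.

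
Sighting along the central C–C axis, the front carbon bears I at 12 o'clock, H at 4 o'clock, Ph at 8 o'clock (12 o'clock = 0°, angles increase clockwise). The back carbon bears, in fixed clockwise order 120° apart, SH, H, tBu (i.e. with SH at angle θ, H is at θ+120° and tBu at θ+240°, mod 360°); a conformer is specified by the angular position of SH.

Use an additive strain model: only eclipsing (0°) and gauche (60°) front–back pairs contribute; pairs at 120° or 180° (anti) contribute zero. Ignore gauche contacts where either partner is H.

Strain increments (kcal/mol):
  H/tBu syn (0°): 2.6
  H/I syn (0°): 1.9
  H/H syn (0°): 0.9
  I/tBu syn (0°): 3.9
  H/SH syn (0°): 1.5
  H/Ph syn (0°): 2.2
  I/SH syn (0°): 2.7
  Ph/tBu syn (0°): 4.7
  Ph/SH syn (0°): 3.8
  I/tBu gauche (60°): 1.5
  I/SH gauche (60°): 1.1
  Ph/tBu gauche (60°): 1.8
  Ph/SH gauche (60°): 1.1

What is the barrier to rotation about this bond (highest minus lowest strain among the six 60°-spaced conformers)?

SH at 0° (eclipsed): I–SH eclipsed, H–H eclipsed, Ph–tBu eclipsed; 2.7 + 0.9 + 4.7 = 8.3 kcal/mol.
SH at 60° (staggered): I–SH gauche, I–tBu gauche, Ph–tBu gauche; 1.1 + 1.5 + 1.8 = 4.4 kcal/mol.
SH at 120° (eclipsed): I–tBu eclipsed, H–SH eclipsed, Ph–H eclipsed; 3.9 + 1.5 + 2.2 = 7.6 kcal/mol.
SH at 180° (staggered): I–tBu gauche, Ph–SH gauche; 1.5 + 1.1 = 2.6 kcal/mol.
SH at 240° (eclipsed): I–H eclipsed, H–tBu eclipsed, Ph–SH eclipsed; 1.9 + 2.6 + 3.8 = 8.3 kcal/mol.
SH at 300° (staggered): I–SH gauche, Ph–SH gauche, Ph–tBu gauche; 1.1 + 1.1 + 1.8 = 4.0 kcal/mol.
Max at 0° (8.3 kcal/mol), min at 180° (2.6 kcal/mol); barrier = 5.7 kcal/mol.

5.7 kcal/mol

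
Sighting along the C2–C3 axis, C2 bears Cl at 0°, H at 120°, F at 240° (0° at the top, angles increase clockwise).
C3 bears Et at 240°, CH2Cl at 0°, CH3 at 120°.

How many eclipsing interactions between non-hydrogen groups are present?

2

Non-H eclipsing pairs: Cl(0°)/CH2Cl(0°); F(240°)/Et(240°) — 2 interactions.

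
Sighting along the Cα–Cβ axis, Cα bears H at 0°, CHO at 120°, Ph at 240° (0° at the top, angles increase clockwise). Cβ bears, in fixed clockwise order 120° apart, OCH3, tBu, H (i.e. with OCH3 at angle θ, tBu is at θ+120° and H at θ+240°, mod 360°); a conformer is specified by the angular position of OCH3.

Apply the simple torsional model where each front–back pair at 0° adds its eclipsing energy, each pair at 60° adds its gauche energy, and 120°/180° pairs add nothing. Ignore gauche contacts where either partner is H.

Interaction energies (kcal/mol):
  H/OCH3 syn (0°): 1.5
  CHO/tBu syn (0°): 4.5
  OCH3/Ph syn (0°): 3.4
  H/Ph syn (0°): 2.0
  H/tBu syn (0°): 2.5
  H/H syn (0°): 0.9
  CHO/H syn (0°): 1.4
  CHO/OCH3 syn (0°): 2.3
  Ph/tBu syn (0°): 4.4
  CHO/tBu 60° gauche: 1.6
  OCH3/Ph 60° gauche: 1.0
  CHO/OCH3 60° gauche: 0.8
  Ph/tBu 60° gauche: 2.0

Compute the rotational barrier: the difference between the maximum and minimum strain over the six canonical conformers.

OCH3 at 0° (eclipsed): H–OCH3 eclipsed, CHO–tBu eclipsed, Ph–H eclipsed; 1.5 + 4.5 + 2.0 = 8.0 kcal/mol.
OCH3 at 60° (staggered): CHO–OCH3 gauche, CHO–tBu gauche, Ph–tBu gauche; 0.8 + 1.6 + 2.0 = 4.4 kcal/mol.
OCH3 at 120° (eclipsed): H–H eclipsed, CHO–OCH3 eclipsed, Ph–tBu eclipsed; 0.9 + 2.3 + 4.4 = 7.6 kcal/mol.
OCH3 at 180° (staggered): CHO–OCH3 gauche, Ph–OCH3 gauche, Ph–tBu gauche; 0.8 + 1.0 + 2.0 = 3.8 kcal/mol.
OCH3 at 240° (eclipsed): H–tBu eclipsed, CHO–H eclipsed, Ph–OCH3 eclipsed; 2.5 + 1.4 + 3.4 = 7.3 kcal/mol.
OCH3 at 300° (staggered): CHO–tBu gauche, Ph–OCH3 gauche; 1.6 + 1.0 = 2.6 kcal/mol.
Max at 0° (8.0 kcal/mol), min at 300° (2.6 kcal/mol); barrier = 5.4 kcal/mol.

5.4 kcal/mol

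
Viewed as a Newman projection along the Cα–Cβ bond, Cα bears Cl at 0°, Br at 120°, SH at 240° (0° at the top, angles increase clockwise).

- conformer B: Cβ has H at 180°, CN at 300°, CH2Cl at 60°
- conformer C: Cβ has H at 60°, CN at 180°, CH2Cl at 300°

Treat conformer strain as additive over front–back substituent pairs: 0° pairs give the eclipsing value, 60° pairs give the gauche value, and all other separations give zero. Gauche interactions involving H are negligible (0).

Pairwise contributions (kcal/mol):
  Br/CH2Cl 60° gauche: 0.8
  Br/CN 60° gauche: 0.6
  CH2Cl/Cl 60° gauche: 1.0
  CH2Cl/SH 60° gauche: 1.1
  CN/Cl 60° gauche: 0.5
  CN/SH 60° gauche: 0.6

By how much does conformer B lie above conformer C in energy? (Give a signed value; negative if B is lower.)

-0.4 kcal/mol

B is staggered. Cl at 0° is gauche with CN at 300° (0.5); Cl at 0° is gauche with CH2Cl at 60° (1.0); Br at 120° is gauche with CH2Cl at 60° (0.8); SH at 240° is gauche with CN at 300° (0.6). Total 2.9 kcal/mol.
C is staggered. Cl at 0° is gauche with CH2Cl at 300° (1.0); Br at 120° is gauche with CN at 180° (0.6); SH at 240° is gauche with CN at 180° (0.6); SH at 240° is gauche with CH2Cl at 300° (1.1). Total 3.3 kcal/mol.
E(B) − E(C) = 2.9 − 3.3 = -0.4 kcal/mol.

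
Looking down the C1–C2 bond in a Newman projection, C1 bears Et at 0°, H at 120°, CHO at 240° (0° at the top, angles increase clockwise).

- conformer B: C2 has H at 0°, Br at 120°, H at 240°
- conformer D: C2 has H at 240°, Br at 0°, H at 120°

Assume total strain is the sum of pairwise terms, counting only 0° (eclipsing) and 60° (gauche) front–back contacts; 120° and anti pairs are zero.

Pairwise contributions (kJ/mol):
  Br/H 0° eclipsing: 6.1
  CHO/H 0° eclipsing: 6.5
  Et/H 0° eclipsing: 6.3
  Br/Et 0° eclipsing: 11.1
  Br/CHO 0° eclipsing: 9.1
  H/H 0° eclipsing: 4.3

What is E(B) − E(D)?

-3.0 kJ/mol

B (eclipsed): Et–H eclipsed, H–Br eclipsed, CHO–H eclipsed; 6.3 + 6.1 + 6.5 = 18.9 kJ/mol.
D (eclipsed): Et–Br eclipsed, H–H eclipsed, CHO–H eclipsed; 11.1 + 4.3 + 6.5 = 21.9 kJ/mol.
E(B) − E(D) = 18.9 − 21.9 = -3.0 kJ/mol.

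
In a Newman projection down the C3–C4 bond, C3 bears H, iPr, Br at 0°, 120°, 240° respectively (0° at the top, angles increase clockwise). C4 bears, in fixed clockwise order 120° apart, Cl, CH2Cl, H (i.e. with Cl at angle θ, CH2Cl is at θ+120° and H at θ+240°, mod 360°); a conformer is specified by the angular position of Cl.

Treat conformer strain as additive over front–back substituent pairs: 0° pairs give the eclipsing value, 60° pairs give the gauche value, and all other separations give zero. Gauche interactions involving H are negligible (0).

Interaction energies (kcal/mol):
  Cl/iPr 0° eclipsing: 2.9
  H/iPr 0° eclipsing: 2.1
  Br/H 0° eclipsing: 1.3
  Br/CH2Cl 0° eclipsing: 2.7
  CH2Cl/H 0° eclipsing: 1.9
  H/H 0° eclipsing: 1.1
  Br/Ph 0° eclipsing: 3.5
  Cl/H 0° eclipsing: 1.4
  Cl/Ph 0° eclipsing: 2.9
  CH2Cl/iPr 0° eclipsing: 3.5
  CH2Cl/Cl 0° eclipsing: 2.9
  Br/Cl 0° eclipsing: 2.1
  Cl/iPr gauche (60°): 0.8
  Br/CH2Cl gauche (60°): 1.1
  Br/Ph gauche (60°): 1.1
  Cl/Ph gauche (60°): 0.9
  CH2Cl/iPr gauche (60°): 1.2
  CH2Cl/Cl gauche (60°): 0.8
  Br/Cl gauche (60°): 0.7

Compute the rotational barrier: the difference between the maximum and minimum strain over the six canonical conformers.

Cl at 0° (eclipsed): H(0°)/Cl(0°) eclipsed 1.4; iPr(120°)/CH2Cl(120°) eclipsed 3.5; Br(240°)/H(240°) eclipsed 1.3 → 6.2 kcal/mol.
Cl at 60° (staggered): iPr(120°)/Cl(60°) gauche 0.8; iPr(120°)/CH2Cl(180°) gauche 1.2; Br(240°)/CH2Cl(180°) gauche 1.1 → 3.1 kcal/mol.
Cl at 120° (eclipsed): H(0°)/H(0°) eclipsed 1.1; iPr(120°)/Cl(120°) eclipsed 2.9; Br(240°)/CH2Cl(240°) eclipsed 2.7 → 6.7 kcal/mol.
Cl at 180° (staggered): iPr(120°)/Cl(180°) gauche 0.8; Br(240°)/Cl(180°) gauche 0.7; Br(240°)/CH2Cl(300°) gauche 1.1 → 2.6 kcal/mol.
Cl at 240° (eclipsed): H(0°)/CH2Cl(0°) eclipsed 1.9; iPr(120°)/H(120°) eclipsed 2.1; Br(240°)/Cl(240°) eclipsed 2.1 → 6.1 kcal/mol.
Cl at 300° (staggered): iPr(120°)/CH2Cl(60°) gauche 1.2; Br(240°)/Cl(300°) gauche 0.7 → 1.9 kcal/mol.
Max at 120° (6.7 kcal/mol), min at 300° (1.9 kcal/mol); barrier = 4.8 kcal/mol.

4.8 kcal/mol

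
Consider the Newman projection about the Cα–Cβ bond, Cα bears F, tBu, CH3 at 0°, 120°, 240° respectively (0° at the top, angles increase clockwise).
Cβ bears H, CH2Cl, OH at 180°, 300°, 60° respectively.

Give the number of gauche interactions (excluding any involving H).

Non-H gauche pairs: F(0°)/CH2Cl(300°); F(0°)/OH(60°); tBu(120°)/OH(60°); CH3(240°)/CH2Cl(300°) — 4 interactions.

4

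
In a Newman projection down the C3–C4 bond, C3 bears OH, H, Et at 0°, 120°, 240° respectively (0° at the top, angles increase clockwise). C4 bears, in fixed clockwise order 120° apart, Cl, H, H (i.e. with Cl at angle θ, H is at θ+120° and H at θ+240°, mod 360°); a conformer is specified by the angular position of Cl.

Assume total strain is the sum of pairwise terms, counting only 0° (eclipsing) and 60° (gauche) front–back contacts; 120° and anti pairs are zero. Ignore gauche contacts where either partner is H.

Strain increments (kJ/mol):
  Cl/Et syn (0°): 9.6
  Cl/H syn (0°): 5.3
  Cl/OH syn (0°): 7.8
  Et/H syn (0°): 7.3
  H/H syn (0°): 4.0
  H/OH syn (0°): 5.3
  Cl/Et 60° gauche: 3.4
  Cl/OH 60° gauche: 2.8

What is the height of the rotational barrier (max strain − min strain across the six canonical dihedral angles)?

Cl at 0° (eclipsed): OH(0°)/Cl(0°) eclipsed 7.8; H(120°)/H(120°) eclipsed 4.0; Et(240°)/H(240°) eclipsed 7.3 → 19.1 kJ/mol.
Cl at 60° (staggered): OH(0°)/Cl(60°) gauche 2.8 → 2.8 kJ/mol.
Cl at 120° (eclipsed): OH(0°)/H(0°) eclipsed 5.3; H(120°)/Cl(120°) eclipsed 5.3; Et(240°)/H(240°) eclipsed 7.3 → 17.9 kJ/mol.
Cl at 180° (staggered): Et(240°)/Cl(180°) gauche 3.4 → 3.4 kJ/mol.
Cl at 240° (eclipsed): OH(0°)/H(0°) eclipsed 5.3; H(120°)/H(120°) eclipsed 4.0; Et(240°)/Cl(240°) eclipsed 9.6 → 18.9 kJ/mol.
Cl at 300° (staggered): OH(0°)/Cl(300°) gauche 2.8; Et(240°)/Cl(300°) gauche 3.4 → 6.2 kJ/mol.
Max at 0° (19.1 kJ/mol), min at 60° (2.8 kJ/mol); barrier = 16.3 kJ/mol.

16.3 kJ/mol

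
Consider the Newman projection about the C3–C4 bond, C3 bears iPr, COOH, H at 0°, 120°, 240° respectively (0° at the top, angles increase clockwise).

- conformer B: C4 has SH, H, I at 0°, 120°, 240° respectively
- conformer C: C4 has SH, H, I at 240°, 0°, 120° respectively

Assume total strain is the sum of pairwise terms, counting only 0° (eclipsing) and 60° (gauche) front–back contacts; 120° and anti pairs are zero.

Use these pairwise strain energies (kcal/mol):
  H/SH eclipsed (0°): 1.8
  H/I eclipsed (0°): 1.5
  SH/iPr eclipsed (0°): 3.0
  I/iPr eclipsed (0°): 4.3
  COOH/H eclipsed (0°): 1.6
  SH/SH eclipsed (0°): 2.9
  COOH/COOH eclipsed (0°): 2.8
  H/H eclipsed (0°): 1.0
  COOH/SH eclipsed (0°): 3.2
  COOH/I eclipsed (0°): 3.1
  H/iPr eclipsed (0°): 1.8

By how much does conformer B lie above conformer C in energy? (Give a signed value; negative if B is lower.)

B (eclipsed): iPr(0°)/SH(0°) eclipsed 3.0; COOH(120°)/H(120°) eclipsed 1.6; H(240°)/I(240°) eclipsed 1.5 → 6.1 kcal/mol.
C (eclipsed): iPr(0°)/H(0°) eclipsed 1.8; COOH(120°)/I(120°) eclipsed 3.1; H(240°)/SH(240°) eclipsed 1.8 → 6.7 kcal/mol.
E(B) − E(C) = 6.1 − 6.7 = -0.6 kcal/mol.

-0.6 kcal/mol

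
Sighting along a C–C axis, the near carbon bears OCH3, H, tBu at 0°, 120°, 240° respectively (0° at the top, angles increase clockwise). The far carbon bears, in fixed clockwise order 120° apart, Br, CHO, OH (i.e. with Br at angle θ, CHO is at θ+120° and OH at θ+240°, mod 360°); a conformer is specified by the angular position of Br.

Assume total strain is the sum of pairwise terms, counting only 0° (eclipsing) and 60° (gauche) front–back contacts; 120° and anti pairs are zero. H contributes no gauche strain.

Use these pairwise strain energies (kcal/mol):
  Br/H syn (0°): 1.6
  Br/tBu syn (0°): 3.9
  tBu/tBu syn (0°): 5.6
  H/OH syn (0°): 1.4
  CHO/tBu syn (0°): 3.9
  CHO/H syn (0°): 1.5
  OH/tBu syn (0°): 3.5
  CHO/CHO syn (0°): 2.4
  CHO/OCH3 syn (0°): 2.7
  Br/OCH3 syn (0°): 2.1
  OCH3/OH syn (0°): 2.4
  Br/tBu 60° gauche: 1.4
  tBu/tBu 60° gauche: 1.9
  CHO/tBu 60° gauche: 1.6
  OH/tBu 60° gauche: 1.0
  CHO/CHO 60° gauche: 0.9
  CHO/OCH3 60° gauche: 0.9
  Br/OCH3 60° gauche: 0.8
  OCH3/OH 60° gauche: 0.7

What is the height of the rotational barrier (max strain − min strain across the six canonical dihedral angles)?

3.9 kcal/mol

Br at 0° (eclipsed): OCH3–Br eclipsed, H–CHO eclipsed, tBu–OH eclipsed; 2.1 + 1.5 + 3.5 = 7.1 kcal/mol.
Br at 60° (staggered): OCH3–Br gauche, OCH3–OH gauche, tBu–CHO gauche, tBu–OH gauche; 0.8 + 0.7 + 1.6 + 1.0 = 4.1 kcal/mol.
Br at 120° (eclipsed): OCH3–OH eclipsed, H–Br eclipsed, tBu–CHO eclipsed; 2.4 + 1.6 + 3.9 = 7.9 kcal/mol.
Br at 180° (staggered): OCH3–CHO gauche, OCH3–OH gauche, tBu–Br gauche, tBu–CHO gauche; 0.9 + 0.7 + 1.4 + 1.6 = 4.6 kcal/mol.
Br at 240° (eclipsed): OCH3–CHO eclipsed, H–OH eclipsed, tBu–Br eclipsed; 2.7 + 1.4 + 3.9 = 8.0 kcal/mol.
Br at 300° (staggered): OCH3–Br gauche, OCH3–CHO gauche, tBu–Br gauche, tBu–OH gauche; 0.8 + 0.9 + 1.4 + 1.0 = 4.1 kcal/mol.
Max at 240° (8.0 kcal/mol), min at 60° (4.1 kcal/mol); barrier = 3.9 kcal/mol.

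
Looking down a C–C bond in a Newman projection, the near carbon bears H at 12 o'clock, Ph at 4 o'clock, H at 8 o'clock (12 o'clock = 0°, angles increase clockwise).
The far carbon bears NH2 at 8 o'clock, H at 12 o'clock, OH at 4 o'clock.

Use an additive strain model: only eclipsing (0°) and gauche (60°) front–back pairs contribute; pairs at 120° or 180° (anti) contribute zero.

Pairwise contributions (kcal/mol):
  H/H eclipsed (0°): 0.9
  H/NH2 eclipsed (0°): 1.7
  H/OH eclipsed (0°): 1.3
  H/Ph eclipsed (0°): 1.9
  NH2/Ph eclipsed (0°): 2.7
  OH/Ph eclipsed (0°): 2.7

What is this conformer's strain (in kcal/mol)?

This conformer (eclipsed): H–H eclipsed, Ph–OH eclipsed, H–NH2 eclipsed; 0.9 + 2.7 + 1.7 = 5.3 kcal/mol.

5.3 kcal/mol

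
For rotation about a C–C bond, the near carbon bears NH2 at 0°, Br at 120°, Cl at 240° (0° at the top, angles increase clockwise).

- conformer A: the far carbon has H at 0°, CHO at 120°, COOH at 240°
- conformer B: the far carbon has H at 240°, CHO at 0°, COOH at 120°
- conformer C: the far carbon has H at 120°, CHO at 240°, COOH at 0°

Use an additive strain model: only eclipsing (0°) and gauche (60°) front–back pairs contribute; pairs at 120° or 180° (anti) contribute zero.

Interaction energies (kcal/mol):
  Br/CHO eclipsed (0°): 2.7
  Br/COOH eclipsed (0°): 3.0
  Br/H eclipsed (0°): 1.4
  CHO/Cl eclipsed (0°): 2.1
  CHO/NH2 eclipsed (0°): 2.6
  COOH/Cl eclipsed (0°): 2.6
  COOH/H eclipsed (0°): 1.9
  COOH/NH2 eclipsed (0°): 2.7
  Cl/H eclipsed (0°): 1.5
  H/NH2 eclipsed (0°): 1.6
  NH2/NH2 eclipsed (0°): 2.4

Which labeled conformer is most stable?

A (eclipsed): NH2–H eclipsed, Br–CHO eclipsed, Cl–COOH eclipsed; 1.6 + 2.7 + 2.6 = 6.9 kcal/mol.
B (eclipsed): NH2–CHO eclipsed, Br–COOH eclipsed, Cl–H eclipsed; 2.6 + 3.0 + 1.5 = 7.1 kcal/mol.
C (eclipsed): NH2–COOH eclipsed, Br–H eclipsed, Cl–CHO eclipsed; 2.7 + 1.4 + 2.1 = 6.2 kcal/mol.
C has the lowest total (6.2 kcal/mol).

C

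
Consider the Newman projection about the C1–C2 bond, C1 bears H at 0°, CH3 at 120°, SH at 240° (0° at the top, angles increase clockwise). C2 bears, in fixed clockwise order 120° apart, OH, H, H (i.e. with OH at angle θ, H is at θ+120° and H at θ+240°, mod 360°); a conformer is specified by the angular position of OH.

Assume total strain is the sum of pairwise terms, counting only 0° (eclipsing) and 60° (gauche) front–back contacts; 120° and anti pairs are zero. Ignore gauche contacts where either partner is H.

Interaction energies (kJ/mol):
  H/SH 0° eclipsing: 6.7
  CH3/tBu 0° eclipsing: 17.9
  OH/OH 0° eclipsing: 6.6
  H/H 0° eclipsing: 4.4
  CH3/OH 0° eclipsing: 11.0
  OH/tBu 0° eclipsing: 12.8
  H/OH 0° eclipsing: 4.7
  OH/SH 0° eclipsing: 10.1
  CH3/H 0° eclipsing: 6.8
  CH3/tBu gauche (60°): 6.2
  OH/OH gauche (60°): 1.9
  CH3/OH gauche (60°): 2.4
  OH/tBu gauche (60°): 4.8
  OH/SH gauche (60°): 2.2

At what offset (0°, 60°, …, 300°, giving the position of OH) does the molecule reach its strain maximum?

120°

OH at 0° (eclipsed): H(0°)/OH(0°) eclipsed 4.7; CH3(120°)/H(120°) eclipsed 6.8; SH(240°)/H(240°) eclipsed 6.7 → 18.2 kJ/mol.
OH at 60° (staggered): CH3(120°)/OH(60°) gauche 2.4 → 2.4 kJ/mol.
OH at 120° (eclipsed): H(0°)/H(0°) eclipsed 4.4; CH3(120°)/OH(120°) eclipsed 11.0; SH(240°)/H(240°) eclipsed 6.7 → 22.1 kJ/mol.
OH at 180° (staggered): CH3(120°)/OH(180°) gauche 2.4; SH(240°)/OH(180°) gauche 2.2 → 4.6 kJ/mol.
OH at 240° (eclipsed): H(0°)/H(0°) eclipsed 4.4; CH3(120°)/H(120°) eclipsed 6.8; SH(240°)/OH(240°) eclipsed 10.1 → 21.3 kJ/mol.
OH at 300° (staggered): SH(240°)/OH(300°) gauche 2.2 → 2.2 kJ/mol.
The maximum (22.1 kJ/mol) occurs with OH at 120°.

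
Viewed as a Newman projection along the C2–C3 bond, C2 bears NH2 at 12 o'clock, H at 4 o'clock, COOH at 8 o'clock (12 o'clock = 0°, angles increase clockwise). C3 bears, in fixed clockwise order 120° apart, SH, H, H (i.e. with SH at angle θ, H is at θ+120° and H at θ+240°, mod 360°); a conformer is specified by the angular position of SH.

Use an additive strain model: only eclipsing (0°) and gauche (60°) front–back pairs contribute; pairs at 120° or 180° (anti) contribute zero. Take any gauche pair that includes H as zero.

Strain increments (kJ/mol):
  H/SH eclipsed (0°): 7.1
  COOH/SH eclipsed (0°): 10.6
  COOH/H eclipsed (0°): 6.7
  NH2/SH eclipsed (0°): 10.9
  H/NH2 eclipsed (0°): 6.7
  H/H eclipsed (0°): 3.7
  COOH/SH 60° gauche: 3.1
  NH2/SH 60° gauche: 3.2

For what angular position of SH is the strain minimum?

180°

SH at 0° (eclipsed): NH2–SH eclipsed, H–H eclipsed, COOH–H eclipsed; 10.9 + 3.7 + 6.7 = 21.3 kJ/mol.
SH at 60° (staggered): NH2–SH gauche; 3.2 = 3.2 kJ/mol.
SH at 120° (eclipsed): NH2–H eclipsed, H–SH eclipsed, COOH–H eclipsed; 6.7 + 7.1 + 6.7 = 20.5 kJ/mol.
SH at 180° (staggered): COOH–SH gauche; 3.1 = 3.1 kJ/mol.
SH at 240° (eclipsed): NH2–H eclipsed, H–H eclipsed, COOH–SH eclipsed; 6.7 + 3.7 + 10.6 = 21.0 kJ/mol.
SH at 300° (staggered): NH2–SH gauche, COOH–SH gauche; 3.2 + 3.1 = 6.3 kJ/mol.
The minimum (3.1 kJ/mol) occurs with SH at 180°.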